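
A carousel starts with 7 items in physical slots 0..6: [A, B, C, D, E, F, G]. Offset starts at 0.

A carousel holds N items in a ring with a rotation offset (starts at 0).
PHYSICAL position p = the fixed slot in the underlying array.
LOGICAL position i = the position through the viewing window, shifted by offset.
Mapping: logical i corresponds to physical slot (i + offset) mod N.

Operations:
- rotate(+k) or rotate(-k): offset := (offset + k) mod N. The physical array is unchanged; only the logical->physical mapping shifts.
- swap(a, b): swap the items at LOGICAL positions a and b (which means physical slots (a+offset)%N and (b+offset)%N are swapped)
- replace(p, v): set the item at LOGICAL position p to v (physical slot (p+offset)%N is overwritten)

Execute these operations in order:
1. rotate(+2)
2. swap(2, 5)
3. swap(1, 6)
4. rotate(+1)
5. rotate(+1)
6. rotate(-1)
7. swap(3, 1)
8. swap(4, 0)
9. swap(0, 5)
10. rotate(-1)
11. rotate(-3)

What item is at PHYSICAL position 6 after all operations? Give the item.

After op 1 (rotate(+2)): offset=2, physical=[A,B,C,D,E,F,G], logical=[C,D,E,F,G,A,B]
After op 2 (swap(2, 5)): offset=2, physical=[E,B,C,D,A,F,G], logical=[C,D,A,F,G,E,B]
After op 3 (swap(1, 6)): offset=2, physical=[E,D,C,B,A,F,G], logical=[C,B,A,F,G,E,D]
After op 4 (rotate(+1)): offset=3, physical=[E,D,C,B,A,F,G], logical=[B,A,F,G,E,D,C]
After op 5 (rotate(+1)): offset=4, physical=[E,D,C,B,A,F,G], logical=[A,F,G,E,D,C,B]
After op 6 (rotate(-1)): offset=3, physical=[E,D,C,B,A,F,G], logical=[B,A,F,G,E,D,C]
After op 7 (swap(3, 1)): offset=3, physical=[E,D,C,B,G,F,A], logical=[B,G,F,A,E,D,C]
After op 8 (swap(4, 0)): offset=3, physical=[B,D,C,E,G,F,A], logical=[E,G,F,A,B,D,C]
After op 9 (swap(0, 5)): offset=3, physical=[B,E,C,D,G,F,A], logical=[D,G,F,A,B,E,C]
After op 10 (rotate(-1)): offset=2, physical=[B,E,C,D,G,F,A], logical=[C,D,G,F,A,B,E]
After op 11 (rotate(-3)): offset=6, physical=[B,E,C,D,G,F,A], logical=[A,B,E,C,D,G,F]

Answer: A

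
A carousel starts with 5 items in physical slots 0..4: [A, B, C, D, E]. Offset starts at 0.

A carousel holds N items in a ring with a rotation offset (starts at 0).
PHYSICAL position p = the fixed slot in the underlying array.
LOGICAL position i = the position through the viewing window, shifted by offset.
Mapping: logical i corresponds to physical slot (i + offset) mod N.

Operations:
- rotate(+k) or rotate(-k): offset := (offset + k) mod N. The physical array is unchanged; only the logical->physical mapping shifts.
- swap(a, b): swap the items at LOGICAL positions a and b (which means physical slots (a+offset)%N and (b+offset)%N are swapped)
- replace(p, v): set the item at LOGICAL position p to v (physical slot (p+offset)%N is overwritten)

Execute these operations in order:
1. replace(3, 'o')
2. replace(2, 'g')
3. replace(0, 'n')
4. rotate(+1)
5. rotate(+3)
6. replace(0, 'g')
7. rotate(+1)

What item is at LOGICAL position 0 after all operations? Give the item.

After op 1 (replace(3, 'o')): offset=0, physical=[A,B,C,o,E], logical=[A,B,C,o,E]
After op 2 (replace(2, 'g')): offset=0, physical=[A,B,g,o,E], logical=[A,B,g,o,E]
After op 3 (replace(0, 'n')): offset=0, physical=[n,B,g,o,E], logical=[n,B,g,o,E]
After op 4 (rotate(+1)): offset=1, physical=[n,B,g,o,E], logical=[B,g,o,E,n]
After op 5 (rotate(+3)): offset=4, physical=[n,B,g,o,E], logical=[E,n,B,g,o]
After op 6 (replace(0, 'g')): offset=4, physical=[n,B,g,o,g], logical=[g,n,B,g,o]
After op 7 (rotate(+1)): offset=0, physical=[n,B,g,o,g], logical=[n,B,g,o,g]

Answer: n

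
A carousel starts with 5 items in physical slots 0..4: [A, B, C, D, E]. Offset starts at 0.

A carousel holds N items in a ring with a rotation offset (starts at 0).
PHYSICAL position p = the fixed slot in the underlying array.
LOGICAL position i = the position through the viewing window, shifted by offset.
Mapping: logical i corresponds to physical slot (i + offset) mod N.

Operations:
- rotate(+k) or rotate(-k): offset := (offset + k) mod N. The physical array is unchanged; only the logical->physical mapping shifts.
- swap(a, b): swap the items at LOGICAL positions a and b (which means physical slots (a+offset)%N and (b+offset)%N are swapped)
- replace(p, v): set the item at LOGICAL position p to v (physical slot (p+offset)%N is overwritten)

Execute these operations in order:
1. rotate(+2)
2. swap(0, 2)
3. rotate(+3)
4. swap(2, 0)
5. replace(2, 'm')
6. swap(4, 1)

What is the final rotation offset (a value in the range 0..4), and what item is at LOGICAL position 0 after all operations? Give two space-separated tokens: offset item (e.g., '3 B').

After op 1 (rotate(+2)): offset=2, physical=[A,B,C,D,E], logical=[C,D,E,A,B]
After op 2 (swap(0, 2)): offset=2, physical=[A,B,E,D,C], logical=[E,D,C,A,B]
After op 3 (rotate(+3)): offset=0, physical=[A,B,E,D,C], logical=[A,B,E,D,C]
After op 4 (swap(2, 0)): offset=0, physical=[E,B,A,D,C], logical=[E,B,A,D,C]
After op 5 (replace(2, 'm')): offset=0, physical=[E,B,m,D,C], logical=[E,B,m,D,C]
After op 6 (swap(4, 1)): offset=0, physical=[E,C,m,D,B], logical=[E,C,m,D,B]

Answer: 0 E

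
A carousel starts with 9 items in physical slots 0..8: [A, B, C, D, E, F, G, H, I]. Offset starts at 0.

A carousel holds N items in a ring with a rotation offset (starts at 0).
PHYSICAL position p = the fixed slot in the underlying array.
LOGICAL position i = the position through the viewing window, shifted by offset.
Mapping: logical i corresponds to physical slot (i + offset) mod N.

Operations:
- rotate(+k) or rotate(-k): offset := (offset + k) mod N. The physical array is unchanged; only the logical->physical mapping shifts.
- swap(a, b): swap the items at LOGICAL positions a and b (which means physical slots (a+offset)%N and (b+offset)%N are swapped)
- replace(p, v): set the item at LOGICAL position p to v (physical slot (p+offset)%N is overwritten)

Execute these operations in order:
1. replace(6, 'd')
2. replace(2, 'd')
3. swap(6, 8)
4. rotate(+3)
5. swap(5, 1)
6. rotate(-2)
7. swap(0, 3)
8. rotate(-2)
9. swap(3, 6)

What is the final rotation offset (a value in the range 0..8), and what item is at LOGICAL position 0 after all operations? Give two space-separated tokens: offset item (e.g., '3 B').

Answer: 8 E

Derivation:
After op 1 (replace(6, 'd')): offset=0, physical=[A,B,C,D,E,F,d,H,I], logical=[A,B,C,D,E,F,d,H,I]
After op 2 (replace(2, 'd')): offset=0, physical=[A,B,d,D,E,F,d,H,I], logical=[A,B,d,D,E,F,d,H,I]
After op 3 (swap(6, 8)): offset=0, physical=[A,B,d,D,E,F,I,H,d], logical=[A,B,d,D,E,F,I,H,d]
After op 4 (rotate(+3)): offset=3, physical=[A,B,d,D,E,F,I,H,d], logical=[D,E,F,I,H,d,A,B,d]
After op 5 (swap(5, 1)): offset=3, physical=[A,B,d,D,d,F,I,H,E], logical=[D,d,F,I,H,E,A,B,d]
After op 6 (rotate(-2)): offset=1, physical=[A,B,d,D,d,F,I,H,E], logical=[B,d,D,d,F,I,H,E,A]
After op 7 (swap(0, 3)): offset=1, physical=[A,d,d,D,B,F,I,H,E], logical=[d,d,D,B,F,I,H,E,A]
After op 8 (rotate(-2)): offset=8, physical=[A,d,d,D,B,F,I,H,E], logical=[E,A,d,d,D,B,F,I,H]
After op 9 (swap(3, 6)): offset=8, physical=[A,d,F,D,B,d,I,H,E], logical=[E,A,d,F,D,B,d,I,H]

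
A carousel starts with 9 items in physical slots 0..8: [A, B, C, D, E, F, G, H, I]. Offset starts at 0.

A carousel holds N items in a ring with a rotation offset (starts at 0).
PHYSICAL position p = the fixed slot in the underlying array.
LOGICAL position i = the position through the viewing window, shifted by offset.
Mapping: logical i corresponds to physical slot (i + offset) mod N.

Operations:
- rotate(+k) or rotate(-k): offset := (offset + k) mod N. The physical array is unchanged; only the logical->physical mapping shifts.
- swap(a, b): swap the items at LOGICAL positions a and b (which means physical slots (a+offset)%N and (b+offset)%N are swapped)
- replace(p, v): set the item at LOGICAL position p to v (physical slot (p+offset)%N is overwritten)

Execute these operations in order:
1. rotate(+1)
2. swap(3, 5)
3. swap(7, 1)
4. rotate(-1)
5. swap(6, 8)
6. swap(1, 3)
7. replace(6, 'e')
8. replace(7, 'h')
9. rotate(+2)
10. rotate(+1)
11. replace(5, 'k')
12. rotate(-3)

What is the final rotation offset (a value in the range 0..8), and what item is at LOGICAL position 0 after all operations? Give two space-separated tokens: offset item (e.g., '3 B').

Answer: 0 A

Derivation:
After op 1 (rotate(+1)): offset=1, physical=[A,B,C,D,E,F,G,H,I], logical=[B,C,D,E,F,G,H,I,A]
After op 2 (swap(3, 5)): offset=1, physical=[A,B,C,D,G,F,E,H,I], logical=[B,C,D,G,F,E,H,I,A]
After op 3 (swap(7, 1)): offset=1, physical=[A,B,I,D,G,F,E,H,C], logical=[B,I,D,G,F,E,H,C,A]
After op 4 (rotate(-1)): offset=0, physical=[A,B,I,D,G,F,E,H,C], logical=[A,B,I,D,G,F,E,H,C]
After op 5 (swap(6, 8)): offset=0, physical=[A,B,I,D,G,F,C,H,E], logical=[A,B,I,D,G,F,C,H,E]
After op 6 (swap(1, 3)): offset=0, physical=[A,D,I,B,G,F,C,H,E], logical=[A,D,I,B,G,F,C,H,E]
After op 7 (replace(6, 'e')): offset=0, physical=[A,D,I,B,G,F,e,H,E], logical=[A,D,I,B,G,F,e,H,E]
After op 8 (replace(7, 'h')): offset=0, physical=[A,D,I,B,G,F,e,h,E], logical=[A,D,I,B,G,F,e,h,E]
After op 9 (rotate(+2)): offset=2, physical=[A,D,I,B,G,F,e,h,E], logical=[I,B,G,F,e,h,E,A,D]
After op 10 (rotate(+1)): offset=3, physical=[A,D,I,B,G,F,e,h,E], logical=[B,G,F,e,h,E,A,D,I]
After op 11 (replace(5, 'k')): offset=3, physical=[A,D,I,B,G,F,e,h,k], logical=[B,G,F,e,h,k,A,D,I]
After op 12 (rotate(-3)): offset=0, physical=[A,D,I,B,G,F,e,h,k], logical=[A,D,I,B,G,F,e,h,k]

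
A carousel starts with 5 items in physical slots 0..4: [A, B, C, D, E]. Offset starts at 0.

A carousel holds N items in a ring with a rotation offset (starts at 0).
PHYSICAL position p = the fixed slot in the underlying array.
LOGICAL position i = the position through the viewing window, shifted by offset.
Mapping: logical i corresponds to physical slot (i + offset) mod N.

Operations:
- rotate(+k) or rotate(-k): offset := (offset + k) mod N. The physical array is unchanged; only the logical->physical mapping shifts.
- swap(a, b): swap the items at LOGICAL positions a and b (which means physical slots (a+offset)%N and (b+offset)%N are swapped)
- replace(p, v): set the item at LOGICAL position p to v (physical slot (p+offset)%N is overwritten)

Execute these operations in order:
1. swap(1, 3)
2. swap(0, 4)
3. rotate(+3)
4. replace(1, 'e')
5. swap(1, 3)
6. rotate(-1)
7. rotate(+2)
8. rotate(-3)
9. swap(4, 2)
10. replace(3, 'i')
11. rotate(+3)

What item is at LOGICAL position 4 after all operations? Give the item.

Answer: E

Derivation:
After op 1 (swap(1, 3)): offset=0, physical=[A,D,C,B,E], logical=[A,D,C,B,E]
After op 2 (swap(0, 4)): offset=0, physical=[E,D,C,B,A], logical=[E,D,C,B,A]
After op 3 (rotate(+3)): offset=3, physical=[E,D,C,B,A], logical=[B,A,E,D,C]
After op 4 (replace(1, 'e')): offset=3, physical=[E,D,C,B,e], logical=[B,e,E,D,C]
After op 5 (swap(1, 3)): offset=3, physical=[E,e,C,B,D], logical=[B,D,E,e,C]
After op 6 (rotate(-1)): offset=2, physical=[E,e,C,B,D], logical=[C,B,D,E,e]
After op 7 (rotate(+2)): offset=4, physical=[E,e,C,B,D], logical=[D,E,e,C,B]
After op 8 (rotate(-3)): offset=1, physical=[E,e,C,B,D], logical=[e,C,B,D,E]
After op 9 (swap(4, 2)): offset=1, physical=[B,e,C,E,D], logical=[e,C,E,D,B]
After op 10 (replace(3, 'i')): offset=1, physical=[B,e,C,E,i], logical=[e,C,E,i,B]
After op 11 (rotate(+3)): offset=4, physical=[B,e,C,E,i], logical=[i,B,e,C,E]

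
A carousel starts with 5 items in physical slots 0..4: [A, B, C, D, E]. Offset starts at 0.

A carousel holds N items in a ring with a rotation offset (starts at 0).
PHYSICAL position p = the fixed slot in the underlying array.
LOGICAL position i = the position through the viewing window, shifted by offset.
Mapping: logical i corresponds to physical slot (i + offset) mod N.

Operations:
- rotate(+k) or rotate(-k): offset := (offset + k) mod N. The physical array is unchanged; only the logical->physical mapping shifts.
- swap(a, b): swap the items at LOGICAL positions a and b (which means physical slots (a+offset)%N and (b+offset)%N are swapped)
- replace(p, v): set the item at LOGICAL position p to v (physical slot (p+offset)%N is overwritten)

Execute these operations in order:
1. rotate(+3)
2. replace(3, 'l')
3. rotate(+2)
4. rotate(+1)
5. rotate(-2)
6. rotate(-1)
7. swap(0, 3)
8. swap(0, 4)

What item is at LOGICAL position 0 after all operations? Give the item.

After op 1 (rotate(+3)): offset=3, physical=[A,B,C,D,E], logical=[D,E,A,B,C]
After op 2 (replace(3, 'l')): offset=3, physical=[A,l,C,D,E], logical=[D,E,A,l,C]
After op 3 (rotate(+2)): offset=0, physical=[A,l,C,D,E], logical=[A,l,C,D,E]
After op 4 (rotate(+1)): offset=1, physical=[A,l,C,D,E], logical=[l,C,D,E,A]
After op 5 (rotate(-2)): offset=4, physical=[A,l,C,D,E], logical=[E,A,l,C,D]
After op 6 (rotate(-1)): offset=3, physical=[A,l,C,D,E], logical=[D,E,A,l,C]
After op 7 (swap(0, 3)): offset=3, physical=[A,D,C,l,E], logical=[l,E,A,D,C]
After op 8 (swap(0, 4)): offset=3, physical=[A,D,l,C,E], logical=[C,E,A,D,l]

Answer: C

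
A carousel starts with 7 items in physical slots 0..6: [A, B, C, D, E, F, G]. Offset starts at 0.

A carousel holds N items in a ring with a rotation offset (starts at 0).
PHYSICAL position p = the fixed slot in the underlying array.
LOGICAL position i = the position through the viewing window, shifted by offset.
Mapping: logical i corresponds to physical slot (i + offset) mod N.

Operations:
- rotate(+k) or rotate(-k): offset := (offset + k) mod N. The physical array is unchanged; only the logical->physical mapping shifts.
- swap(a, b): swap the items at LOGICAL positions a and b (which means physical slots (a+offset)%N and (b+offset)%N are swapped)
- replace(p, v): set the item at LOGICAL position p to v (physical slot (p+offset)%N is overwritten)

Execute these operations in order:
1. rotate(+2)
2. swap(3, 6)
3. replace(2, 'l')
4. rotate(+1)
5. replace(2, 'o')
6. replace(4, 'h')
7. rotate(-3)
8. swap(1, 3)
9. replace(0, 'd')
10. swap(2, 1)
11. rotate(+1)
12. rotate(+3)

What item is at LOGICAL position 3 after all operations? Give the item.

After op 1 (rotate(+2)): offset=2, physical=[A,B,C,D,E,F,G], logical=[C,D,E,F,G,A,B]
After op 2 (swap(3, 6)): offset=2, physical=[A,F,C,D,E,B,G], logical=[C,D,E,B,G,A,F]
After op 3 (replace(2, 'l')): offset=2, physical=[A,F,C,D,l,B,G], logical=[C,D,l,B,G,A,F]
After op 4 (rotate(+1)): offset=3, physical=[A,F,C,D,l,B,G], logical=[D,l,B,G,A,F,C]
After op 5 (replace(2, 'o')): offset=3, physical=[A,F,C,D,l,o,G], logical=[D,l,o,G,A,F,C]
After op 6 (replace(4, 'h')): offset=3, physical=[h,F,C,D,l,o,G], logical=[D,l,o,G,h,F,C]
After op 7 (rotate(-3)): offset=0, physical=[h,F,C,D,l,o,G], logical=[h,F,C,D,l,o,G]
After op 8 (swap(1, 3)): offset=0, physical=[h,D,C,F,l,o,G], logical=[h,D,C,F,l,o,G]
After op 9 (replace(0, 'd')): offset=0, physical=[d,D,C,F,l,o,G], logical=[d,D,C,F,l,o,G]
After op 10 (swap(2, 1)): offset=0, physical=[d,C,D,F,l,o,G], logical=[d,C,D,F,l,o,G]
After op 11 (rotate(+1)): offset=1, physical=[d,C,D,F,l,o,G], logical=[C,D,F,l,o,G,d]
After op 12 (rotate(+3)): offset=4, physical=[d,C,D,F,l,o,G], logical=[l,o,G,d,C,D,F]

Answer: d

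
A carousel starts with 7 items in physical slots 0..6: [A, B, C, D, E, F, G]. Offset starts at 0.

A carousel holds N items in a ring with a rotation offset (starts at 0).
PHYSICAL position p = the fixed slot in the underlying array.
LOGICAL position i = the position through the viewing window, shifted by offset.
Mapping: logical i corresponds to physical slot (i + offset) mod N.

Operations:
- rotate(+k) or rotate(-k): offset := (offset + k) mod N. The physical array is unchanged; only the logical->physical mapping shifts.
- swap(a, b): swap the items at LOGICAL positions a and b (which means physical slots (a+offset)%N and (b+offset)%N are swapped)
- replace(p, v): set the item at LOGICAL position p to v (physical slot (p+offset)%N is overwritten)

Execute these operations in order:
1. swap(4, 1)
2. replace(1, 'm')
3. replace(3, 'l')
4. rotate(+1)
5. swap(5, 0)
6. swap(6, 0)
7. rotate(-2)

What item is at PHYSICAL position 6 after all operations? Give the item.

After op 1 (swap(4, 1)): offset=0, physical=[A,E,C,D,B,F,G], logical=[A,E,C,D,B,F,G]
After op 2 (replace(1, 'm')): offset=0, physical=[A,m,C,D,B,F,G], logical=[A,m,C,D,B,F,G]
After op 3 (replace(3, 'l')): offset=0, physical=[A,m,C,l,B,F,G], logical=[A,m,C,l,B,F,G]
After op 4 (rotate(+1)): offset=1, physical=[A,m,C,l,B,F,G], logical=[m,C,l,B,F,G,A]
After op 5 (swap(5, 0)): offset=1, physical=[A,G,C,l,B,F,m], logical=[G,C,l,B,F,m,A]
After op 6 (swap(6, 0)): offset=1, physical=[G,A,C,l,B,F,m], logical=[A,C,l,B,F,m,G]
After op 7 (rotate(-2)): offset=6, physical=[G,A,C,l,B,F,m], logical=[m,G,A,C,l,B,F]

Answer: m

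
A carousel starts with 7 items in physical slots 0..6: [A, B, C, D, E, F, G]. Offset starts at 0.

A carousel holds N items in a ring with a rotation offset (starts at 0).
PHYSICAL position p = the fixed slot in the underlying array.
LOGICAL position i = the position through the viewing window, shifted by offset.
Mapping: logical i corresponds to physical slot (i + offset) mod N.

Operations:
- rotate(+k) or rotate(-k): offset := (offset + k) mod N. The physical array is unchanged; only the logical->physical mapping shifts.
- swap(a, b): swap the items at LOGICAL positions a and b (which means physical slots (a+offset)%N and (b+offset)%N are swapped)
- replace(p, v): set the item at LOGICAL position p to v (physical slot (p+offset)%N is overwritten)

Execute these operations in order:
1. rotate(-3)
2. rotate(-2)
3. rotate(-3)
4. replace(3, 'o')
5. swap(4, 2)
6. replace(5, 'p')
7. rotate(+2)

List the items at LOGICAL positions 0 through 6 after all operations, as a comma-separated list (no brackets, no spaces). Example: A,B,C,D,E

Answer: D,o,B,p,F,G,A

Derivation:
After op 1 (rotate(-3)): offset=4, physical=[A,B,C,D,E,F,G], logical=[E,F,G,A,B,C,D]
After op 2 (rotate(-2)): offset=2, physical=[A,B,C,D,E,F,G], logical=[C,D,E,F,G,A,B]
After op 3 (rotate(-3)): offset=6, physical=[A,B,C,D,E,F,G], logical=[G,A,B,C,D,E,F]
After op 4 (replace(3, 'o')): offset=6, physical=[A,B,o,D,E,F,G], logical=[G,A,B,o,D,E,F]
After op 5 (swap(4, 2)): offset=6, physical=[A,D,o,B,E,F,G], logical=[G,A,D,o,B,E,F]
After op 6 (replace(5, 'p')): offset=6, physical=[A,D,o,B,p,F,G], logical=[G,A,D,o,B,p,F]
After op 7 (rotate(+2)): offset=1, physical=[A,D,o,B,p,F,G], logical=[D,o,B,p,F,G,A]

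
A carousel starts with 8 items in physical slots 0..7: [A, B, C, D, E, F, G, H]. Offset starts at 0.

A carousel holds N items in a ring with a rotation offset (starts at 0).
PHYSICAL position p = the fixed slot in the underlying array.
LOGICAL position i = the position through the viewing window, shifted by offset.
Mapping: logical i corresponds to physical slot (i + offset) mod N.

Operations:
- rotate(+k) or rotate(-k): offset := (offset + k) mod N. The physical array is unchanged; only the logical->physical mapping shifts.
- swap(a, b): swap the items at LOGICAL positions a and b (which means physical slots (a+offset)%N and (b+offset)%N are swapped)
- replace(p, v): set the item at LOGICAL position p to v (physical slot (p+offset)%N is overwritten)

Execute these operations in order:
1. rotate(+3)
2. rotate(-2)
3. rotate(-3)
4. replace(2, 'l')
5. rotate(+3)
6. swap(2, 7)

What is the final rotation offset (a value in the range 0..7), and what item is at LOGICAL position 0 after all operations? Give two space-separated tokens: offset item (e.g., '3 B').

Answer: 1 B

Derivation:
After op 1 (rotate(+3)): offset=3, physical=[A,B,C,D,E,F,G,H], logical=[D,E,F,G,H,A,B,C]
After op 2 (rotate(-2)): offset=1, physical=[A,B,C,D,E,F,G,H], logical=[B,C,D,E,F,G,H,A]
After op 3 (rotate(-3)): offset=6, physical=[A,B,C,D,E,F,G,H], logical=[G,H,A,B,C,D,E,F]
After op 4 (replace(2, 'l')): offset=6, physical=[l,B,C,D,E,F,G,H], logical=[G,H,l,B,C,D,E,F]
After op 5 (rotate(+3)): offset=1, physical=[l,B,C,D,E,F,G,H], logical=[B,C,D,E,F,G,H,l]
After op 6 (swap(2, 7)): offset=1, physical=[D,B,C,l,E,F,G,H], logical=[B,C,l,E,F,G,H,D]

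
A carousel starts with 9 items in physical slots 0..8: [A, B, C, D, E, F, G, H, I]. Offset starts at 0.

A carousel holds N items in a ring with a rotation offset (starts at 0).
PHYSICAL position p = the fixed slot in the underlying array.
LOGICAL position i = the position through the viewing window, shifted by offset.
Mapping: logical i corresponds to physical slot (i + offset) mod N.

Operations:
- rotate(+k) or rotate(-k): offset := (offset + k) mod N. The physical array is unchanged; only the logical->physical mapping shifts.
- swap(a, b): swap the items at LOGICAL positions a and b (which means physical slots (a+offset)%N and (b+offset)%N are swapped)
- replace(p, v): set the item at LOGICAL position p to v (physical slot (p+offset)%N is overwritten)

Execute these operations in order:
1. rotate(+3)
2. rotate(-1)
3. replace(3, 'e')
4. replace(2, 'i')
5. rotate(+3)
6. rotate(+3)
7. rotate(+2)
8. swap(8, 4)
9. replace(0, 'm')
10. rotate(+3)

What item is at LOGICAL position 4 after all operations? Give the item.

Answer: I

Derivation:
After op 1 (rotate(+3)): offset=3, physical=[A,B,C,D,E,F,G,H,I], logical=[D,E,F,G,H,I,A,B,C]
After op 2 (rotate(-1)): offset=2, physical=[A,B,C,D,E,F,G,H,I], logical=[C,D,E,F,G,H,I,A,B]
After op 3 (replace(3, 'e')): offset=2, physical=[A,B,C,D,E,e,G,H,I], logical=[C,D,E,e,G,H,I,A,B]
After op 4 (replace(2, 'i')): offset=2, physical=[A,B,C,D,i,e,G,H,I], logical=[C,D,i,e,G,H,I,A,B]
After op 5 (rotate(+3)): offset=5, physical=[A,B,C,D,i,e,G,H,I], logical=[e,G,H,I,A,B,C,D,i]
After op 6 (rotate(+3)): offset=8, physical=[A,B,C,D,i,e,G,H,I], logical=[I,A,B,C,D,i,e,G,H]
After op 7 (rotate(+2)): offset=1, physical=[A,B,C,D,i,e,G,H,I], logical=[B,C,D,i,e,G,H,I,A]
After op 8 (swap(8, 4)): offset=1, physical=[e,B,C,D,i,A,G,H,I], logical=[B,C,D,i,A,G,H,I,e]
After op 9 (replace(0, 'm')): offset=1, physical=[e,m,C,D,i,A,G,H,I], logical=[m,C,D,i,A,G,H,I,e]
After op 10 (rotate(+3)): offset=4, physical=[e,m,C,D,i,A,G,H,I], logical=[i,A,G,H,I,e,m,C,D]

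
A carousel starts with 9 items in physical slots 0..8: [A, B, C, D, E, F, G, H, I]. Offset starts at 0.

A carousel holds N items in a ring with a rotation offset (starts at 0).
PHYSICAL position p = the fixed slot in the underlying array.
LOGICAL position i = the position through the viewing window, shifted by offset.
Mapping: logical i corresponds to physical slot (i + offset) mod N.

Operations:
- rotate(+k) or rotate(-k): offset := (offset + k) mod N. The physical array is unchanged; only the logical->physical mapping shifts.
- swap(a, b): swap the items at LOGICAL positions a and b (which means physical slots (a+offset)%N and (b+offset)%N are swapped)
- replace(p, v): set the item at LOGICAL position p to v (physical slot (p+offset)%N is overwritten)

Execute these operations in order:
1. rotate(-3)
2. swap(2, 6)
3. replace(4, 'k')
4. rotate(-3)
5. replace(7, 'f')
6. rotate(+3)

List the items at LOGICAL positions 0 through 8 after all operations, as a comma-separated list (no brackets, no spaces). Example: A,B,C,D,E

After op 1 (rotate(-3)): offset=6, physical=[A,B,C,D,E,F,G,H,I], logical=[G,H,I,A,B,C,D,E,F]
After op 2 (swap(2, 6)): offset=6, physical=[A,B,C,I,E,F,G,H,D], logical=[G,H,D,A,B,C,I,E,F]
After op 3 (replace(4, 'k')): offset=6, physical=[A,k,C,I,E,F,G,H,D], logical=[G,H,D,A,k,C,I,E,F]
After op 4 (rotate(-3)): offset=3, physical=[A,k,C,I,E,F,G,H,D], logical=[I,E,F,G,H,D,A,k,C]
After op 5 (replace(7, 'f')): offset=3, physical=[A,f,C,I,E,F,G,H,D], logical=[I,E,F,G,H,D,A,f,C]
After op 6 (rotate(+3)): offset=6, physical=[A,f,C,I,E,F,G,H,D], logical=[G,H,D,A,f,C,I,E,F]

Answer: G,H,D,A,f,C,I,E,F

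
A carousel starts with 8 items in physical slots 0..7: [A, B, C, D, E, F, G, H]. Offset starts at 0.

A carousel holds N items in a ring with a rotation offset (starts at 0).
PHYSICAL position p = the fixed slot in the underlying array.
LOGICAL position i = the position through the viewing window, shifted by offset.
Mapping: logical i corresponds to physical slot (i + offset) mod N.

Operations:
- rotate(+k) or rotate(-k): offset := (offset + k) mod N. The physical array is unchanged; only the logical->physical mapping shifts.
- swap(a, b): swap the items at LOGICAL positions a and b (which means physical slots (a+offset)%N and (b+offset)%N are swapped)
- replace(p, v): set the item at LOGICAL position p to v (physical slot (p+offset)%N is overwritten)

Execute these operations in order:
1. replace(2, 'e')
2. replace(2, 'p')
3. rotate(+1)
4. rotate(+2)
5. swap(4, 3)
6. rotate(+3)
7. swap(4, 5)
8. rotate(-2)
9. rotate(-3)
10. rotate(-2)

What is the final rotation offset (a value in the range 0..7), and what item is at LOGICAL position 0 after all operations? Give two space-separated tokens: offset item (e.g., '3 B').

Answer: 7 G

Derivation:
After op 1 (replace(2, 'e')): offset=0, physical=[A,B,e,D,E,F,G,H], logical=[A,B,e,D,E,F,G,H]
After op 2 (replace(2, 'p')): offset=0, physical=[A,B,p,D,E,F,G,H], logical=[A,B,p,D,E,F,G,H]
After op 3 (rotate(+1)): offset=1, physical=[A,B,p,D,E,F,G,H], logical=[B,p,D,E,F,G,H,A]
After op 4 (rotate(+2)): offset=3, physical=[A,B,p,D,E,F,G,H], logical=[D,E,F,G,H,A,B,p]
After op 5 (swap(4, 3)): offset=3, physical=[A,B,p,D,E,F,H,G], logical=[D,E,F,H,G,A,B,p]
After op 6 (rotate(+3)): offset=6, physical=[A,B,p,D,E,F,H,G], logical=[H,G,A,B,p,D,E,F]
After op 7 (swap(4, 5)): offset=6, physical=[A,B,D,p,E,F,H,G], logical=[H,G,A,B,D,p,E,F]
After op 8 (rotate(-2)): offset=4, physical=[A,B,D,p,E,F,H,G], logical=[E,F,H,G,A,B,D,p]
After op 9 (rotate(-3)): offset=1, physical=[A,B,D,p,E,F,H,G], logical=[B,D,p,E,F,H,G,A]
After op 10 (rotate(-2)): offset=7, physical=[A,B,D,p,E,F,H,G], logical=[G,A,B,D,p,E,F,H]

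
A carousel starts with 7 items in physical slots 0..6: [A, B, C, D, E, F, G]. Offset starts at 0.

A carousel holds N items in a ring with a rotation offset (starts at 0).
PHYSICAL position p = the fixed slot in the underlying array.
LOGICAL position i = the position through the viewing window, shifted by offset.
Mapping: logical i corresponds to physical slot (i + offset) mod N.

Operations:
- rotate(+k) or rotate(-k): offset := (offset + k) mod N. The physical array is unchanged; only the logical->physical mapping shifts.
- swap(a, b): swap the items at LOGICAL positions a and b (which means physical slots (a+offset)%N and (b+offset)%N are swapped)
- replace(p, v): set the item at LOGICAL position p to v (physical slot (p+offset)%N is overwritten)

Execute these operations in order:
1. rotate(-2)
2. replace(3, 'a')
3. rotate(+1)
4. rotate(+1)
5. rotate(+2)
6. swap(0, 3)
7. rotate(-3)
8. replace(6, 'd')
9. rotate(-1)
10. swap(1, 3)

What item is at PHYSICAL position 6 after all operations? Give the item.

After op 1 (rotate(-2)): offset=5, physical=[A,B,C,D,E,F,G], logical=[F,G,A,B,C,D,E]
After op 2 (replace(3, 'a')): offset=5, physical=[A,a,C,D,E,F,G], logical=[F,G,A,a,C,D,E]
After op 3 (rotate(+1)): offset=6, physical=[A,a,C,D,E,F,G], logical=[G,A,a,C,D,E,F]
After op 4 (rotate(+1)): offset=0, physical=[A,a,C,D,E,F,G], logical=[A,a,C,D,E,F,G]
After op 5 (rotate(+2)): offset=2, physical=[A,a,C,D,E,F,G], logical=[C,D,E,F,G,A,a]
After op 6 (swap(0, 3)): offset=2, physical=[A,a,F,D,E,C,G], logical=[F,D,E,C,G,A,a]
After op 7 (rotate(-3)): offset=6, physical=[A,a,F,D,E,C,G], logical=[G,A,a,F,D,E,C]
After op 8 (replace(6, 'd')): offset=6, physical=[A,a,F,D,E,d,G], logical=[G,A,a,F,D,E,d]
After op 9 (rotate(-1)): offset=5, physical=[A,a,F,D,E,d,G], logical=[d,G,A,a,F,D,E]
After op 10 (swap(1, 3)): offset=5, physical=[A,G,F,D,E,d,a], logical=[d,a,A,G,F,D,E]

Answer: a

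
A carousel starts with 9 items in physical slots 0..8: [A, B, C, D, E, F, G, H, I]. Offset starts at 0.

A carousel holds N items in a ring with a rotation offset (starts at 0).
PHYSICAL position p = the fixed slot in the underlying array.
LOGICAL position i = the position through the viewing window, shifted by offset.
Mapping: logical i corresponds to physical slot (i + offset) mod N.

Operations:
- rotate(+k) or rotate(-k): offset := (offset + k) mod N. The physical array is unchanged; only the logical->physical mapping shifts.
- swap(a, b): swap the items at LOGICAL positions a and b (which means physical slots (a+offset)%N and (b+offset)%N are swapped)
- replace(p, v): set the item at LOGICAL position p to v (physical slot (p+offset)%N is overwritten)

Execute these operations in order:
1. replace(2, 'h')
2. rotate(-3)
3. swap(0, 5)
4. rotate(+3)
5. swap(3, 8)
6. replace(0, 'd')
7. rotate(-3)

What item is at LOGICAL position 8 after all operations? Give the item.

Answer: F

Derivation:
After op 1 (replace(2, 'h')): offset=0, physical=[A,B,h,D,E,F,G,H,I], logical=[A,B,h,D,E,F,G,H,I]
After op 2 (rotate(-3)): offset=6, physical=[A,B,h,D,E,F,G,H,I], logical=[G,H,I,A,B,h,D,E,F]
After op 3 (swap(0, 5)): offset=6, physical=[A,B,G,D,E,F,h,H,I], logical=[h,H,I,A,B,G,D,E,F]
After op 4 (rotate(+3)): offset=0, physical=[A,B,G,D,E,F,h,H,I], logical=[A,B,G,D,E,F,h,H,I]
After op 5 (swap(3, 8)): offset=0, physical=[A,B,G,I,E,F,h,H,D], logical=[A,B,G,I,E,F,h,H,D]
After op 6 (replace(0, 'd')): offset=0, physical=[d,B,G,I,E,F,h,H,D], logical=[d,B,G,I,E,F,h,H,D]
After op 7 (rotate(-3)): offset=6, physical=[d,B,G,I,E,F,h,H,D], logical=[h,H,D,d,B,G,I,E,F]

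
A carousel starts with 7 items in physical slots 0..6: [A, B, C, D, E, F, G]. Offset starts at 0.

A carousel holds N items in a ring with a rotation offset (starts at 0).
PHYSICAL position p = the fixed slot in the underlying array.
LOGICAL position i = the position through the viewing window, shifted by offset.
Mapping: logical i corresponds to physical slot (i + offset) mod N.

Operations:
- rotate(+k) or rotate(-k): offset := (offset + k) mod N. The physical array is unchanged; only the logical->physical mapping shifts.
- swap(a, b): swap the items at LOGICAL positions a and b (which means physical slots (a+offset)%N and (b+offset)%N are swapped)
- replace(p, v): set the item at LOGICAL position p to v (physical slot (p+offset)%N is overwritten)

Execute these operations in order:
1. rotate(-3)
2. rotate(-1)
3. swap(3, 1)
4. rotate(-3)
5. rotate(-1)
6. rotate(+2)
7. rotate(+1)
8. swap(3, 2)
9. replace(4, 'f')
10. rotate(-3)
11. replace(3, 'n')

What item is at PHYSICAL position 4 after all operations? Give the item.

Answer: F

Derivation:
After op 1 (rotate(-3)): offset=4, physical=[A,B,C,D,E,F,G], logical=[E,F,G,A,B,C,D]
After op 2 (rotate(-1)): offset=3, physical=[A,B,C,D,E,F,G], logical=[D,E,F,G,A,B,C]
After op 3 (swap(3, 1)): offset=3, physical=[A,B,C,D,G,F,E], logical=[D,G,F,E,A,B,C]
After op 4 (rotate(-3)): offset=0, physical=[A,B,C,D,G,F,E], logical=[A,B,C,D,G,F,E]
After op 5 (rotate(-1)): offset=6, physical=[A,B,C,D,G,F,E], logical=[E,A,B,C,D,G,F]
After op 6 (rotate(+2)): offset=1, physical=[A,B,C,D,G,F,E], logical=[B,C,D,G,F,E,A]
After op 7 (rotate(+1)): offset=2, physical=[A,B,C,D,G,F,E], logical=[C,D,G,F,E,A,B]
After op 8 (swap(3, 2)): offset=2, physical=[A,B,C,D,F,G,E], logical=[C,D,F,G,E,A,B]
After op 9 (replace(4, 'f')): offset=2, physical=[A,B,C,D,F,G,f], logical=[C,D,F,G,f,A,B]
After op 10 (rotate(-3)): offset=6, physical=[A,B,C,D,F,G,f], logical=[f,A,B,C,D,F,G]
After op 11 (replace(3, 'n')): offset=6, physical=[A,B,n,D,F,G,f], logical=[f,A,B,n,D,F,G]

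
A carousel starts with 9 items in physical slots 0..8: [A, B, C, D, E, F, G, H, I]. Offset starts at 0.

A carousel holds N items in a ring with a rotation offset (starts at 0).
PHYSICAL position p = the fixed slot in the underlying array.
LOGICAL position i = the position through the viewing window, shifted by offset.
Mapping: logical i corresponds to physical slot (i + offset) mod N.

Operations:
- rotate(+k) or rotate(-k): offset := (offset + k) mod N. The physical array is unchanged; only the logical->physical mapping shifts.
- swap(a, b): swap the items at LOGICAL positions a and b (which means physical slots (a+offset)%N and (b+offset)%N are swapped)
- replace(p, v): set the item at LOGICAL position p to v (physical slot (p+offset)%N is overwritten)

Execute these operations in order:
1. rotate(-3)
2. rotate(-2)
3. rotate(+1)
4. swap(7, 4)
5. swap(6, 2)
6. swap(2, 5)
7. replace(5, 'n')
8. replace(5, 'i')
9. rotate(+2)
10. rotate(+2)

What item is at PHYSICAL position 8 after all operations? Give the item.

After op 1 (rotate(-3)): offset=6, physical=[A,B,C,D,E,F,G,H,I], logical=[G,H,I,A,B,C,D,E,F]
After op 2 (rotate(-2)): offset=4, physical=[A,B,C,D,E,F,G,H,I], logical=[E,F,G,H,I,A,B,C,D]
After op 3 (rotate(+1)): offset=5, physical=[A,B,C,D,E,F,G,H,I], logical=[F,G,H,I,A,B,C,D,E]
After op 4 (swap(7, 4)): offset=5, physical=[D,B,C,A,E,F,G,H,I], logical=[F,G,H,I,D,B,C,A,E]
After op 5 (swap(6, 2)): offset=5, physical=[D,B,H,A,E,F,G,C,I], logical=[F,G,C,I,D,B,H,A,E]
After op 6 (swap(2, 5)): offset=5, physical=[D,C,H,A,E,F,G,B,I], logical=[F,G,B,I,D,C,H,A,E]
After op 7 (replace(5, 'n')): offset=5, physical=[D,n,H,A,E,F,G,B,I], logical=[F,G,B,I,D,n,H,A,E]
After op 8 (replace(5, 'i')): offset=5, physical=[D,i,H,A,E,F,G,B,I], logical=[F,G,B,I,D,i,H,A,E]
After op 9 (rotate(+2)): offset=7, physical=[D,i,H,A,E,F,G,B,I], logical=[B,I,D,i,H,A,E,F,G]
After op 10 (rotate(+2)): offset=0, physical=[D,i,H,A,E,F,G,B,I], logical=[D,i,H,A,E,F,G,B,I]

Answer: I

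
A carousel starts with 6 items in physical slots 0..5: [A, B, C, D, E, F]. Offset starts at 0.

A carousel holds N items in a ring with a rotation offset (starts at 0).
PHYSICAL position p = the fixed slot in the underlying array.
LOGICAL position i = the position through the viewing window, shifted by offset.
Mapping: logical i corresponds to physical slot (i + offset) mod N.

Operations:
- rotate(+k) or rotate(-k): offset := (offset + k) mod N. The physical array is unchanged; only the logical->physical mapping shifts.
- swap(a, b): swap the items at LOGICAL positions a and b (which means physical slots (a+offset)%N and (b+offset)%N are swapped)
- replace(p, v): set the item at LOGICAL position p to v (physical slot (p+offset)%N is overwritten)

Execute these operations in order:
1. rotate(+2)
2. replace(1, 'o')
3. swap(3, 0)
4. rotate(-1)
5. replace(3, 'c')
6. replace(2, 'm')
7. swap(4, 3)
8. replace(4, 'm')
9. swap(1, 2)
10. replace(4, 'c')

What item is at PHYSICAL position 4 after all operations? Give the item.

Answer: C

Derivation:
After op 1 (rotate(+2)): offset=2, physical=[A,B,C,D,E,F], logical=[C,D,E,F,A,B]
After op 2 (replace(1, 'o')): offset=2, physical=[A,B,C,o,E,F], logical=[C,o,E,F,A,B]
After op 3 (swap(3, 0)): offset=2, physical=[A,B,F,o,E,C], logical=[F,o,E,C,A,B]
After op 4 (rotate(-1)): offset=1, physical=[A,B,F,o,E,C], logical=[B,F,o,E,C,A]
After op 5 (replace(3, 'c')): offset=1, physical=[A,B,F,o,c,C], logical=[B,F,o,c,C,A]
After op 6 (replace(2, 'm')): offset=1, physical=[A,B,F,m,c,C], logical=[B,F,m,c,C,A]
After op 7 (swap(4, 3)): offset=1, physical=[A,B,F,m,C,c], logical=[B,F,m,C,c,A]
After op 8 (replace(4, 'm')): offset=1, physical=[A,B,F,m,C,m], logical=[B,F,m,C,m,A]
After op 9 (swap(1, 2)): offset=1, physical=[A,B,m,F,C,m], logical=[B,m,F,C,m,A]
After op 10 (replace(4, 'c')): offset=1, physical=[A,B,m,F,C,c], logical=[B,m,F,C,c,A]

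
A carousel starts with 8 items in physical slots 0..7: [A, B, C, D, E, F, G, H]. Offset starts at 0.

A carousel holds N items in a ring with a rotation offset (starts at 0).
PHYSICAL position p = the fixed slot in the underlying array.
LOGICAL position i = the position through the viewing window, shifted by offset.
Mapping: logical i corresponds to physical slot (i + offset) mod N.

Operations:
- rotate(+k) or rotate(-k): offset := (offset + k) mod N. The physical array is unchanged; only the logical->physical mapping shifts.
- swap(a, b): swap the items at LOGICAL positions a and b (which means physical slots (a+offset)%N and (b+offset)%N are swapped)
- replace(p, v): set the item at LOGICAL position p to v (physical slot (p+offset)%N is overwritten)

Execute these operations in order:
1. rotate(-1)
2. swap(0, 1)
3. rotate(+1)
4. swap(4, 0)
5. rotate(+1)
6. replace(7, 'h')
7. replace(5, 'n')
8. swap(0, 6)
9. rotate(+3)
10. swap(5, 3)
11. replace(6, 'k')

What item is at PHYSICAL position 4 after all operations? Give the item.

Answer: H

Derivation:
After op 1 (rotate(-1)): offset=7, physical=[A,B,C,D,E,F,G,H], logical=[H,A,B,C,D,E,F,G]
After op 2 (swap(0, 1)): offset=7, physical=[H,B,C,D,E,F,G,A], logical=[A,H,B,C,D,E,F,G]
After op 3 (rotate(+1)): offset=0, physical=[H,B,C,D,E,F,G,A], logical=[H,B,C,D,E,F,G,A]
After op 4 (swap(4, 0)): offset=0, physical=[E,B,C,D,H,F,G,A], logical=[E,B,C,D,H,F,G,A]
After op 5 (rotate(+1)): offset=1, physical=[E,B,C,D,H,F,G,A], logical=[B,C,D,H,F,G,A,E]
After op 6 (replace(7, 'h')): offset=1, physical=[h,B,C,D,H,F,G,A], logical=[B,C,D,H,F,G,A,h]
After op 7 (replace(5, 'n')): offset=1, physical=[h,B,C,D,H,F,n,A], logical=[B,C,D,H,F,n,A,h]
After op 8 (swap(0, 6)): offset=1, physical=[h,A,C,D,H,F,n,B], logical=[A,C,D,H,F,n,B,h]
After op 9 (rotate(+3)): offset=4, physical=[h,A,C,D,H,F,n,B], logical=[H,F,n,B,h,A,C,D]
After op 10 (swap(5, 3)): offset=4, physical=[h,B,C,D,H,F,n,A], logical=[H,F,n,A,h,B,C,D]
After op 11 (replace(6, 'k')): offset=4, physical=[h,B,k,D,H,F,n,A], logical=[H,F,n,A,h,B,k,D]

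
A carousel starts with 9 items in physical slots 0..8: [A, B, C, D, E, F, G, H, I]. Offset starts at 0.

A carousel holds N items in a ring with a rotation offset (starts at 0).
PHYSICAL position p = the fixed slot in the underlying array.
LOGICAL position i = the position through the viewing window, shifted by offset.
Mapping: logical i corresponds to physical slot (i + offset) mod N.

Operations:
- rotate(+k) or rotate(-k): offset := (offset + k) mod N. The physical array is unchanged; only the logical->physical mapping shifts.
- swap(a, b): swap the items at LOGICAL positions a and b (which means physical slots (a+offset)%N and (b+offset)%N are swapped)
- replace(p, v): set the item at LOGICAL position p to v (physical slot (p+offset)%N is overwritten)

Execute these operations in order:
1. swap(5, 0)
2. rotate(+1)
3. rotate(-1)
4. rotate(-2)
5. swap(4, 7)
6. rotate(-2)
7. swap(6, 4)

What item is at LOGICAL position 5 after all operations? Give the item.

Answer: B

Derivation:
After op 1 (swap(5, 0)): offset=0, physical=[F,B,C,D,E,A,G,H,I], logical=[F,B,C,D,E,A,G,H,I]
After op 2 (rotate(+1)): offset=1, physical=[F,B,C,D,E,A,G,H,I], logical=[B,C,D,E,A,G,H,I,F]
After op 3 (rotate(-1)): offset=0, physical=[F,B,C,D,E,A,G,H,I], logical=[F,B,C,D,E,A,G,H,I]
After op 4 (rotate(-2)): offset=7, physical=[F,B,C,D,E,A,G,H,I], logical=[H,I,F,B,C,D,E,A,G]
After op 5 (swap(4, 7)): offset=7, physical=[F,B,A,D,E,C,G,H,I], logical=[H,I,F,B,A,D,E,C,G]
After op 6 (rotate(-2)): offset=5, physical=[F,B,A,D,E,C,G,H,I], logical=[C,G,H,I,F,B,A,D,E]
After op 7 (swap(6, 4)): offset=5, physical=[A,B,F,D,E,C,G,H,I], logical=[C,G,H,I,A,B,F,D,E]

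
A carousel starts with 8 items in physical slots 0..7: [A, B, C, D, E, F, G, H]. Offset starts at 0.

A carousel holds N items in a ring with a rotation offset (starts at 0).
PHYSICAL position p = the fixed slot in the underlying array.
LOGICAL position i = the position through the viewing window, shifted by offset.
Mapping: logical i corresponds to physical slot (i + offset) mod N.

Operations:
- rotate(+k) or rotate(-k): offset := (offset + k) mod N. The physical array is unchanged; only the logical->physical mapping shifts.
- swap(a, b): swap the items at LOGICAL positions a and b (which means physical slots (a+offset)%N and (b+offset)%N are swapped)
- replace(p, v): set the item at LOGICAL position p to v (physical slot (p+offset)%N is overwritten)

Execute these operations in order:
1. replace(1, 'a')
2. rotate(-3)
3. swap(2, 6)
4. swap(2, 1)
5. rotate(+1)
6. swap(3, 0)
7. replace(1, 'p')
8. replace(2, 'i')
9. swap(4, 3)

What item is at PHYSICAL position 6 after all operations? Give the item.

After op 1 (replace(1, 'a')): offset=0, physical=[A,a,C,D,E,F,G,H], logical=[A,a,C,D,E,F,G,H]
After op 2 (rotate(-3)): offset=5, physical=[A,a,C,D,E,F,G,H], logical=[F,G,H,A,a,C,D,E]
After op 3 (swap(2, 6)): offset=5, physical=[A,a,C,H,E,F,G,D], logical=[F,G,D,A,a,C,H,E]
After op 4 (swap(2, 1)): offset=5, physical=[A,a,C,H,E,F,D,G], logical=[F,D,G,A,a,C,H,E]
After op 5 (rotate(+1)): offset=6, physical=[A,a,C,H,E,F,D,G], logical=[D,G,A,a,C,H,E,F]
After op 6 (swap(3, 0)): offset=6, physical=[A,D,C,H,E,F,a,G], logical=[a,G,A,D,C,H,E,F]
After op 7 (replace(1, 'p')): offset=6, physical=[A,D,C,H,E,F,a,p], logical=[a,p,A,D,C,H,E,F]
After op 8 (replace(2, 'i')): offset=6, physical=[i,D,C,H,E,F,a,p], logical=[a,p,i,D,C,H,E,F]
After op 9 (swap(4, 3)): offset=6, physical=[i,C,D,H,E,F,a,p], logical=[a,p,i,C,D,H,E,F]

Answer: a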